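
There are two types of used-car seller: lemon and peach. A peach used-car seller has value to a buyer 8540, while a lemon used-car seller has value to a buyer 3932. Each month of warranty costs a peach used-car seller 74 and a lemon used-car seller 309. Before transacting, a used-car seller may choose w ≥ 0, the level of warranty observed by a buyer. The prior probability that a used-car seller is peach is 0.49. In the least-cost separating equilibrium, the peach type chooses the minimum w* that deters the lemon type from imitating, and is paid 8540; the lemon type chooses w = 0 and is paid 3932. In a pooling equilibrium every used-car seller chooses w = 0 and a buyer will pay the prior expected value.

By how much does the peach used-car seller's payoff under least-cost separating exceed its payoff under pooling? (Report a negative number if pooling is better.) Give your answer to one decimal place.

1246.5

Least-cost separating signal: w* solves 3932 = 8540 − 309·w*, so w* = (8540 − 3932)/309 ≈ 14.9126.
Peach type's separating payoff: 8540 − 74 × w* = 8540 − 74 × (8540 − 3932)/309 = 8540 − 340992/309 ≈ 7436.466.
Pooling payoff: 0.49 × 8540 + 0.51 × 3932 = 6189.92.
Difference: 7436.466 − 6189.92 = 1246.546, i.e. 1246.5 to one decimal place.
The peach type prefers to separate.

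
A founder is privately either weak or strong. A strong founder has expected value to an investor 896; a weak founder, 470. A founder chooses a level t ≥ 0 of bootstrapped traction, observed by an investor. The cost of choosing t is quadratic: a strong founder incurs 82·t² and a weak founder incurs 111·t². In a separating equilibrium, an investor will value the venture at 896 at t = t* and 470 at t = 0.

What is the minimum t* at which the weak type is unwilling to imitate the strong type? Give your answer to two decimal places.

The weak type at t = 0 receives 470; imitating at t* yields 896 − 111·t*².
Indifference: 470 = 896 − 111·t*², so t*² = (896 − 470) / 111 ≈ 3.8378.
t* = √3.8378 ≈ 1.96.

1.96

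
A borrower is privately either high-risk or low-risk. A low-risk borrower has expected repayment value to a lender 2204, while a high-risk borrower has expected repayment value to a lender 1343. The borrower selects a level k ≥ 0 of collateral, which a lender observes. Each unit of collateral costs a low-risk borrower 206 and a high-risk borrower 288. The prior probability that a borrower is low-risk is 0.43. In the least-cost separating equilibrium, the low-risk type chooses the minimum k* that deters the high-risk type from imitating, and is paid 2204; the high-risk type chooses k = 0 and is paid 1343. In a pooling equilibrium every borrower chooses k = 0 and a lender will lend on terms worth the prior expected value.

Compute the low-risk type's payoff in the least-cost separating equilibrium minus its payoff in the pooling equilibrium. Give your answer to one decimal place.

Least-cost separating signal: k* solves 1343 = 2204 − 288·k*, so k* = (2204 − 1343)/288 ≈ 2.9896.
Low-risk type's separating payoff: 2204 − 206 × k* = 2204 − 206 × (2204 − 1343)/288 = 2204 − 177366/288 ≈ 1588.146.
Pooling payoff: 0.43 × 2204 + 0.57 × 1343 = 1713.23.
Difference: 1588.146 − 1713.23 = -125.084, i.e. -125.1 to one decimal place.
The low-risk type would prefer the pooling outcome.

-125.1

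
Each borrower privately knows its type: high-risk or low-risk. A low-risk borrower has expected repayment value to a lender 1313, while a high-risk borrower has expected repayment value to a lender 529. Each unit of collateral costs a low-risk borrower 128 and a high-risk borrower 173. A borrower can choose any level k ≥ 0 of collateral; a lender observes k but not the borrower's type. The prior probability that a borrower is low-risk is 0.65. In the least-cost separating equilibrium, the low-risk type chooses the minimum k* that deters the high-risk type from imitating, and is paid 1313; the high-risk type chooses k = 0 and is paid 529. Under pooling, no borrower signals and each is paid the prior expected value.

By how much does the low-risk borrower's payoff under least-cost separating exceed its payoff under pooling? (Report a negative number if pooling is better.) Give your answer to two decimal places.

-305.67

Least-cost separating signal: k* solves 529 = 1313 − 173·k*, so k* = (1313 − 529)/173 ≈ 4.5318.
Low-risk type's separating payoff: 1313 − 128 × k* = 1313 − 128 × (1313 − 529)/173 = 1313 − 100352/173 ≈ 732.9306.
Pooling payoff: 0.65 × 1313 + 0.35 × 529 = 1038.6.
Difference: 732.9306 − 1038.6 = -305.6694, i.e. -305.67 to two decimal places.
The low-risk type would prefer the pooling outcome.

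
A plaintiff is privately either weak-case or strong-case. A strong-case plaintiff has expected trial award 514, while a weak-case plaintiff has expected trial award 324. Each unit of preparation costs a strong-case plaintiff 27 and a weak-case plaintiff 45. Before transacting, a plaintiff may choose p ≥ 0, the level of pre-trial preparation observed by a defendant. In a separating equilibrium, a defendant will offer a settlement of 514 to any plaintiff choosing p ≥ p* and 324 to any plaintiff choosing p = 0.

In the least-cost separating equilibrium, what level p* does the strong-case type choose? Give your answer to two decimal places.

4.22

A weak-case plaintiff choosing p = 0 receives 324.
Imitating at p* instead would pay 514 at cost 45·p*, netting 514 − 45·p*.
Indifference: 324 = 514 − 45·p*, so p* = (514 − 324) / 45 ≈ 4.22.
This is the weak-case type's binding incentive-compatibility constraint; any p ≥ 4.22 sustains separation on that side.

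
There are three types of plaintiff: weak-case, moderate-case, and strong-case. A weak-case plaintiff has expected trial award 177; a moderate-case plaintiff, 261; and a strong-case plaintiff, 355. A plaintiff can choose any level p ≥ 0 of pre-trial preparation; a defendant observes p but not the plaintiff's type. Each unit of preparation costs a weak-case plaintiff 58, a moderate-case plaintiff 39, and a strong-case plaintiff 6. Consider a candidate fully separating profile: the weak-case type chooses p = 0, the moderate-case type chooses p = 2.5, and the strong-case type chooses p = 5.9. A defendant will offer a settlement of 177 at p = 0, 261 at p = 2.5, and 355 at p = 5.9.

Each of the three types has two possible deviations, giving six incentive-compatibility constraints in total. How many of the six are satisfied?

Weak-case (own payoff 177): to p=2.5 gives 261 − 58×2.5 = 116 → no gain ✓; to p=5.9 gives 355 − 58×5.9 = 12.8 → no gain ✓.
Moderate-case (own payoff 261 − 39×2.5 = 163.5): to p=0 gives 177 → profitable ✗; to p=5.9 gives 355 − 39×5.9 = 124.9 → no gain ✓.
Strong-case (own payoff 355 − 6×5.9 = 319.6): to p=0 gives 177 → no gain ✓; to p=2.5 gives 261 − 6×2.5 = 246 → no gain ✓.
5 of the 6 constraints hold; not an equilibrium.

5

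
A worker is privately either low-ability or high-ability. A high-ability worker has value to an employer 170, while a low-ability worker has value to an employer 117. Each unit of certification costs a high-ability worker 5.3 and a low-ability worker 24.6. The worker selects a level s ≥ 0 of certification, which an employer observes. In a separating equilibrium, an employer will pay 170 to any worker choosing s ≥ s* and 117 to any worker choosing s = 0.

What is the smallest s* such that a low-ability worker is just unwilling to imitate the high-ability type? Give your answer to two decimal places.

2.15

A low-ability worker choosing s = 0 receives 117.
Imitating at s* instead would pay 170 at cost 24.6·s*, netting 170 − 24.6·s*.
Indifference: 117 = 170 − 24.6·s*, so s* = (170 − 117) / 24.6 ≈ 2.15.
At s* the low-ability type's incentive constraint just binds; the high-ability type strictly prefers s* since its per-unit cost is lower.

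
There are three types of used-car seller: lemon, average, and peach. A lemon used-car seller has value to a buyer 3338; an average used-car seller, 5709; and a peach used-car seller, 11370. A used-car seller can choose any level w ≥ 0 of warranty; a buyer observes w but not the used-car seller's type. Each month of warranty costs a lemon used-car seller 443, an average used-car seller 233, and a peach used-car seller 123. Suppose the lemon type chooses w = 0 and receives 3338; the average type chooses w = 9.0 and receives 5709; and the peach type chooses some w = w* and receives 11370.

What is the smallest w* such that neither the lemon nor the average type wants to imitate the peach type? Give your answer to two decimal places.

33.30

Average type (on-path payoff 5709 − 233×9.0 = 3612) won't mimic when 3612 ≥ 11370 − 233·w*, i.e. w* ≥ 33.30.
Lemon type (on-path payoff 3338) won't mimic when 3338 ≥ 11370 − 443·w*, i.e. w* ≥ 18.13.
Both must hold, so w* = max(18.13, 33.30) = 33.30. The average type's constraint binds.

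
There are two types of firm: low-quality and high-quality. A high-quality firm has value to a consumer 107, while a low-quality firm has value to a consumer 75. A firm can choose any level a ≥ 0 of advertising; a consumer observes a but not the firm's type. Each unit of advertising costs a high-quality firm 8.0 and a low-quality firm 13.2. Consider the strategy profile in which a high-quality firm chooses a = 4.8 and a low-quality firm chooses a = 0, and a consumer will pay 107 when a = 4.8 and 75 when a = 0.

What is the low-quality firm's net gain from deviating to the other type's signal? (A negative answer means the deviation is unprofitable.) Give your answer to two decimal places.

Playing a = 0 the low-quality firm receives 75.
Deviating to a = 4.8 brings payment 107 at cost 13.2 × 4.8 = 63.36, netting 43.64.
Gain from deviating: 43.64 − 75 = -31.36.
The gain is negative, so the low-quality type's incentive-compatibility constraint is satisfied.

-31.36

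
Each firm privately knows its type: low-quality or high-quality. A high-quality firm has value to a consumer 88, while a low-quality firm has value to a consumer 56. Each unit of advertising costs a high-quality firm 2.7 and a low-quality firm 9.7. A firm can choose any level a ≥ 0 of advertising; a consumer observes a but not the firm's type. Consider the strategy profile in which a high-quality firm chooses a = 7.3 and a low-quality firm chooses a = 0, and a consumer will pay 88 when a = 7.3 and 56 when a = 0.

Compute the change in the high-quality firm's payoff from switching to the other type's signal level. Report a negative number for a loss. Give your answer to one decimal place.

Playing a = 7.3 the high-quality firm receives 88 − 2.7 × 7.3 = 68.29.
Deviating to a = 0 yields 56 instead.
Gain from deviating: 56 − 68.29 = -12.29, i.e. -12.3 to one decimal place.
The gain is negative, so the high-quality type's incentive-compatibility constraint is satisfied.

-12.3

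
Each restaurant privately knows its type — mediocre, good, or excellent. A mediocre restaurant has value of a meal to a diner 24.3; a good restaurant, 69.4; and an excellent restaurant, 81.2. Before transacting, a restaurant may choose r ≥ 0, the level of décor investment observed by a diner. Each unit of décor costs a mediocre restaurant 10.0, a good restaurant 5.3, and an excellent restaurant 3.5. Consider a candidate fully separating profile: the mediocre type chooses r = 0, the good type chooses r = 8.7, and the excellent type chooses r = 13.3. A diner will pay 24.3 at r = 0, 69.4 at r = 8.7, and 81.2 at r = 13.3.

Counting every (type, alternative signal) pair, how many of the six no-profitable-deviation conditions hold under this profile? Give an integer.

4

Good (own payoff 69.4 − 5.3×8.7 = 23.29): to r=0 gives 24.3 → profitable ✗; to r=13.3 gives 81.2 − 5.3×13.3 = 10.71 → no gain ✓.
Mediocre (own payoff 24.3): to r=8.7 gives 69.4 − 10.0×8.7 = -17.6 → no gain ✓; to r=13.3 gives 81.2 − 10.0×13.3 = -51.8 → no gain ✓.
Excellent (own payoff 81.2 − 3.5×13.3 = 34.65): to r=0 gives 24.3 → no gain ✓; to r=8.7 gives 69.4 − 3.5×8.7 = 38.95 → profitable ✗.
4 of the 6 constraints hold; not an equilibrium.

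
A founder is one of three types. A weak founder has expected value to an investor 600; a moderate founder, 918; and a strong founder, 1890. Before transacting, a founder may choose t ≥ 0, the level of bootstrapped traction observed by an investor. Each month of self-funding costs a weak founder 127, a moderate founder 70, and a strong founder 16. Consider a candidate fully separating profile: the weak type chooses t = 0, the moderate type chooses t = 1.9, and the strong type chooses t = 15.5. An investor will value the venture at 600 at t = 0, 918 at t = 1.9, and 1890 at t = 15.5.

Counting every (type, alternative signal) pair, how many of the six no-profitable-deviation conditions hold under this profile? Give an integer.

Moderate (own payoff 918 − 70×1.9 = 785): to t=0 gives 600 → no gain ✓; to t=15.5 gives 1890 − 70×15.5 = 805 → profitable ✗.
Weak (own payoff 600): to t=1.9 gives 918 − 127×1.9 = 676.7 → profitable ✗; to t=15.5 gives 1890 − 127×15.5 = -78.5 → no gain ✓.
Strong (own payoff 1890 − 16×15.5 = 1642): to t=0 gives 600 → no gain ✓; to t=1.9 gives 918 − 16×1.9 = 887.6 → no gain ✓.
4 of the 6 constraints hold; not an equilibrium.

4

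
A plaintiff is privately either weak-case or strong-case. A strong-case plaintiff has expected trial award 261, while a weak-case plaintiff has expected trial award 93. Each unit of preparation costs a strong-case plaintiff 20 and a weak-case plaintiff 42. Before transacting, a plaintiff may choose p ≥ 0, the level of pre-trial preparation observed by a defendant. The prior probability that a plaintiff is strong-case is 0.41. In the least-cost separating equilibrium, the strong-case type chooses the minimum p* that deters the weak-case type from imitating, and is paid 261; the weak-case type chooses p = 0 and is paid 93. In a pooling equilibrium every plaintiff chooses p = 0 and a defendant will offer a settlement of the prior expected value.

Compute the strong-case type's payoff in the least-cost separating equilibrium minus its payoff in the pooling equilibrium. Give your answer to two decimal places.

Least-cost separating signal: p* solves 93 = 261 − 42·p*, so p* = (261 − 93)/42 = 4.
Strong-case type's separating payoff: 261 − 20 × p* = 261 − 20 × (261 − 93)/42 = 261 − 3360/42 = 181.
Pooling payoff: 0.41 × 261 + 0.59 × 93 = 161.88.
Difference: 181 − 161.88 = 19.12.
The strong-case type prefers to separate.

19.12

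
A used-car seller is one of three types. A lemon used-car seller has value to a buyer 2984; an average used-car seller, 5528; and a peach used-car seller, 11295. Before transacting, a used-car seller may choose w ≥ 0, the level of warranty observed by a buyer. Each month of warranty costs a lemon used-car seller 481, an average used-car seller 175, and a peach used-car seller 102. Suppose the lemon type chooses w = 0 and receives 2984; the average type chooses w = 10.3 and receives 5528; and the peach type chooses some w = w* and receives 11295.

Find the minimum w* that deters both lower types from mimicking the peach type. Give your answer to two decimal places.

Lemon type (on-path payoff 2984) won't mimic when 2984 ≥ 11295 − 481·w*, i.e. w* ≥ 17.28.
Average type (on-path payoff 5528 − 175×10.3 = 3725.5) won't mimic when 3725.5 ≥ 11295 − 175·w*, i.e. w* ≥ 43.25.
Both must hold, so w* = max(17.28, 43.25) = 43.25. The average type's constraint binds.

43.25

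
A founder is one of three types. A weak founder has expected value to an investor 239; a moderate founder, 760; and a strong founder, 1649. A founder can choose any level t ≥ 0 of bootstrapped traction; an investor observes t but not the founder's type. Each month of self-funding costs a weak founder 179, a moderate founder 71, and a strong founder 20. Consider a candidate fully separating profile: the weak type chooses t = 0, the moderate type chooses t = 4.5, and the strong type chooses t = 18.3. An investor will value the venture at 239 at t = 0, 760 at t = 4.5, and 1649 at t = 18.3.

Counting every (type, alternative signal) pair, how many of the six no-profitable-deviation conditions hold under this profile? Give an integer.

Strong (own payoff 1649 − 20×18.3 = 1283): to t=0 gives 239 → no gain ✓; to t=4.5 gives 760 − 20×4.5 = 670 → no gain ✓.
Moderate (own payoff 760 − 71×4.5 = 440.5): to t=0 gives 239 → no gain ✓; to t=18.3 gives 1649 − 71×18.3 = 349.7 → no gain ✓.
Weak (own payoff 239): to t=4.5 gives 760 − 179×4.5 = -45.5 → no gain ✓; to t=18.3 gives 1649 − 179×18.3 = -1626.7 → no gain ✓.
6 of the 6 constraints hold; this profile is a separating equilibrium.

6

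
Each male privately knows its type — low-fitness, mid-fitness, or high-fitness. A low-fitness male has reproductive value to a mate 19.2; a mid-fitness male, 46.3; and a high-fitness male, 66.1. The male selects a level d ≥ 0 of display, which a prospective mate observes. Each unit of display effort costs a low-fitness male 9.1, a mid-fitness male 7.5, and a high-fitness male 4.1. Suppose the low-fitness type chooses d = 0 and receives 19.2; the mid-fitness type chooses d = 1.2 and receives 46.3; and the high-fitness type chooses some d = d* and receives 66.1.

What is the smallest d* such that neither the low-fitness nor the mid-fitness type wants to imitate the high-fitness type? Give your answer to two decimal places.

Low-fitness type (on-path payoff 19.2) won't mimic when 19.2 ≥ 66.1 − 9.1·d*, i.e. d* ≥ 5.15.
Mid-fitness type (on-path payoff 46.3 − 7.5×1.2 = 37.3) won't mimic when 37.3 ≥ 66.1 − 7.5·d*, i.e. d* ≥ 3.84.
Both must hold, so d* = max(5.15, 3.84) = 5.15. The low-fitness type's constraint binds.

5.15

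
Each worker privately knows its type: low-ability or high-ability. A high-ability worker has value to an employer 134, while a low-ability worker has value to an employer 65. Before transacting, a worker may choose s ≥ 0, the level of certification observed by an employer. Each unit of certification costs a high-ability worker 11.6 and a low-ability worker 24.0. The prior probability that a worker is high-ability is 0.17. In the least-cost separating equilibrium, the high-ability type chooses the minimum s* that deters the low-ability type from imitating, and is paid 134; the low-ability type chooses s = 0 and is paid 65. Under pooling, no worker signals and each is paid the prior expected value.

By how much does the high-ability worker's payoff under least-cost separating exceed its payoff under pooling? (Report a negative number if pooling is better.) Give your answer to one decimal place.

Least-cost separating signal: s* solves 65 = 134 − 24.0·s*, so s* = (134 − 65)/24.0 = 2.875.
High-ability type's separating payoff: 134 − 11.6 × s* = 134 − 11.6 × (134 − 65)/24.0 = 134 − 800.4/24.0 = 100.65.
Pooling payoff: 0.17 × 134 + 0.83 × 65 = 76.73.
Difference: 100.65 − 76.73 = 23.92, i.e. 23.9 to one decimal place.
The high-ability type prefers to separate.

23.9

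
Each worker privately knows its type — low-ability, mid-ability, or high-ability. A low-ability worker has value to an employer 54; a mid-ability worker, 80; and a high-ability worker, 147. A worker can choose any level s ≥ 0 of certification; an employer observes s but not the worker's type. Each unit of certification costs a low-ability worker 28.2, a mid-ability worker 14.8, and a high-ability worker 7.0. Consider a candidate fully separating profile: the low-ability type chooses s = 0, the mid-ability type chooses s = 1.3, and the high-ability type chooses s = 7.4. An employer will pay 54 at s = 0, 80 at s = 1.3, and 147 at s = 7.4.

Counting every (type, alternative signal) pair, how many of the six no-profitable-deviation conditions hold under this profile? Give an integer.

6

Mid-ability (own payoff 80 − 14.8×1.3 = 60.76): to s=0 gives 54 → no gain ✓; to s=7.4 gives 147 − 14.8×7.4 = 37.48 → no gain ✓.
Low-ability (own payoff 54): to s=1.3 gives 80 − 28.2×1.3 = 43.34 → no gain ✓; to s=7.4 gives 147 − 28.2×7.4 = -61.68 → no gain ✓.
High-ability (own payoff 147 − 7.0×7.4 = 95.2): to s=0 gives 54 → no gain ✓; to s=1.3 gives 80 − 7.0×1.3 = 70.9 → no gain ✓.
6 of the 6 constraints hold; this profile is a separating equilibrium.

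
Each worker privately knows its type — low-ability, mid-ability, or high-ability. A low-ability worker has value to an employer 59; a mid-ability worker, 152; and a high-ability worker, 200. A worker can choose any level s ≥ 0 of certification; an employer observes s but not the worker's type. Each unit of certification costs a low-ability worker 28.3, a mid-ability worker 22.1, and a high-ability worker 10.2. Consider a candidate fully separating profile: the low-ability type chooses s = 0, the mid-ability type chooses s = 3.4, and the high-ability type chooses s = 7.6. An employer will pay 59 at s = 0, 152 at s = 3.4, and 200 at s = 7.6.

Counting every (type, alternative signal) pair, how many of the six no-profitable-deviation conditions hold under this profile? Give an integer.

6

Low-ability (own payoff 59): to s=3.4 gives 152 − 28.3×3.4 = 55.78 → no gain ✓; to s=7.6 gives 200 − 28.3×7.6 = -15.08 → no gain ✓.
Mid-ability (own payoff 152 − 22.1×3.4 = 76.86): to s=0 gives 59 → no gain ✓; to s=7.6 gives 200 − 22.1×7.6 = 32.04 → no gain ✓.
High-ability (own payoff 200 − 10.2×7.6 = 122.48): to s=0 gives 59 → no gain ✓; to s=3.4 gives 152 − 10.2×3.4 = 117.32 → no gain ✓.
6 of the 6 constraints hold; this profile is a separating equilibrium.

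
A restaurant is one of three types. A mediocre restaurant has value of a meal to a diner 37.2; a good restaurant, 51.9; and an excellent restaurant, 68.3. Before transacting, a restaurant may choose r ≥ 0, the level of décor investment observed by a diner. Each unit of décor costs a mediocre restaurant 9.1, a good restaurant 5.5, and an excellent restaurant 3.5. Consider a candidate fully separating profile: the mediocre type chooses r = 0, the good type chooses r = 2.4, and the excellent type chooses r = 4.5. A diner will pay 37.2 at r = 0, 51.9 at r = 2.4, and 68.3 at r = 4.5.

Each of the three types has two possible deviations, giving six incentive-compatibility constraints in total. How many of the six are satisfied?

Excellent (own payoff 68.3 − 3.5×4.5 = 52.55): to r=0 gives 37.2 → no gain ✓; to r=2.4 gives 51.9 − 3.5×2.4 = 43.5 → no gain ✓.
Good (own payoff 51.9 − 5.5×2.4 = 38.7): to r=0 gives 37.2 → no gain ✓; to r=4.5 gives 68.3 − 5.5×4.5 = 43.55 → profitable ✗.
Mediocre (own payoff 37.2): to r=2.4 gives 51.9 − 9.1×2.4 = 30.06 → no gain ✓; to r=4.5 gives 68.3 − 9.1×4.5 = 27.35 → no gain ✓.
5 of the 6 constraints hold; not an equilibrium.

5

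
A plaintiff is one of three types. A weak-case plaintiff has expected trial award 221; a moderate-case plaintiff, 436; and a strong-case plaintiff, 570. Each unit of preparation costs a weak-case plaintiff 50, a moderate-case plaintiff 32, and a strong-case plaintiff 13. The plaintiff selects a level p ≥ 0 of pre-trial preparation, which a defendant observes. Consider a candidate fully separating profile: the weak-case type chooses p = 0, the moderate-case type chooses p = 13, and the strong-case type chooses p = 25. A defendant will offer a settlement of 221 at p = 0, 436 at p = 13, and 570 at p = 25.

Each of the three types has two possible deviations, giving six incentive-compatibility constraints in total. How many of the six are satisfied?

4

Weak-case (own payoff 221): to p=13 gives 436 − 50×13 = -214 → no gain ✓; to p=25 gives 570 − 50×25 = -680 → no gain ✓.
Strong-case (own payoff 570 − 13×25 = 245): to p=0 gives 221 → no gain ✓; to p=13 gives 436 − 13×13 = 267 → profitable ✗.
Moderate-case (own payoff 436 − 32×13 = 20): to p=0 gives 221 → profitable ✗; to p=25 gives 570 − 32×25 = -230 → no gain ✓.
4 of the 6 constraints hold; not an equilibrium.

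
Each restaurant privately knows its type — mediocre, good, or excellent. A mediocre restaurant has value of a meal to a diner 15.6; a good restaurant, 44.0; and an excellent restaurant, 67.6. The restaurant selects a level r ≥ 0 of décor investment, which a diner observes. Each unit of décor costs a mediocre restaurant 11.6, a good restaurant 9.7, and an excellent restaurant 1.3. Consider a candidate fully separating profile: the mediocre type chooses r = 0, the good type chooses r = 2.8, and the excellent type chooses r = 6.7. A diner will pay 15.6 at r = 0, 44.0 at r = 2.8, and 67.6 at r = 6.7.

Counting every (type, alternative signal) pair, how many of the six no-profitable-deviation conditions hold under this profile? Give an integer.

6

Good (own payoff 44.0 − 9.7×2.8 = 16.84): to r=0 gives 15.6 → no gain ✓; to r=6.7 gives 67.6 − 9.7×6.7 = 2.61 → no gain ✓.
Excellent (own payoff 67.6 − 1.3×6.7 = 58.89): to r=0 gives 15.6 → no gain ✓; to r=2.8 gives 44.0 − 1.3×2.8 = 40.36 → no gain ✓.
Mediocre (own payoff 15.6): to r=2.8 gives 44.0 − 11.6×2.8 = 11.52 → no gain ✓; to r=6.7 gives 67.6 − 11.6×6.7 = -10.12 → no gain ✓.
6 of the 6 constraints hold; this profile is a separating equilibrium.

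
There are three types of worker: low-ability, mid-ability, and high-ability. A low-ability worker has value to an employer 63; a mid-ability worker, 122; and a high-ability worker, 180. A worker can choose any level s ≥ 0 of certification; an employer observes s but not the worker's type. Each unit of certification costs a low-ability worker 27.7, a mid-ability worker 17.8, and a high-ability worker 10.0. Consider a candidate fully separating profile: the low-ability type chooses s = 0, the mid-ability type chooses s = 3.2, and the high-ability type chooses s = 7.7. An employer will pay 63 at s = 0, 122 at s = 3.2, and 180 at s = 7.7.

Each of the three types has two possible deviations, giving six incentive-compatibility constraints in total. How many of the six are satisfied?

6

Low-ability (own payoff 63): to s=3.2 gives 122 − 27.7×3.2 = 33.36 → no gain ✓; to s=7.7 gives 180 − 27.7×7.7 = -33.29 → no gain ✓.
Mid-ability (own payoff 122 − 17.8×3.2 = 65.04): to s=0 gives 63 → no gain ✓; to s=7.7 gives 180 − 17.8×7.7 = 42.94 → no gain ✓.
High-ability (own payoff 180 − 10.0×7.7 = 103): to s=0 gives 63 → no gain ✓; to s=3.2 gives 122 − 10.0×3.2 = 90 → no gain ✓.
6 of the 6 constraints hold; this profile is a separating equilibrium.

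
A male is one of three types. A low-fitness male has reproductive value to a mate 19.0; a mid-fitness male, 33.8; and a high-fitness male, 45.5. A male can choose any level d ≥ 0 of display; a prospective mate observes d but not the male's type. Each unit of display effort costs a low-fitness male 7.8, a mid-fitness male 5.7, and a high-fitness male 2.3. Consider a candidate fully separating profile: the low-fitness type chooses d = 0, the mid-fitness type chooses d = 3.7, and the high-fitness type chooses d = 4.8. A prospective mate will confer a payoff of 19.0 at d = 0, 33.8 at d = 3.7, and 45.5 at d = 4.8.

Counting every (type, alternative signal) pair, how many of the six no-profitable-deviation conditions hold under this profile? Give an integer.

4

Mid-fitness (own payoff 33.8 − 5.7×3.7 = 12.71): to d=0 gives 19.0 → profitable ✗; to d=4.8 gives 45.5 − 5.7×4.8 = 18.14 → profitable ✗.
High-fitness (own payoff 45.5 − 2.3×4.8 = 34.46): to d=0 gives 19.0 → no gain ✓; to d=3.7 gives 33.8 − 2.3×3.7 = 25.29 → no gain ✓.
Low-fitness (own payoff 19.0): to d=3.7 gives 33.8 − 7.8×3.7 = 4.94 → no gain ✓; to d=4.8 gives 45.5 − 7.8×4.8 = 8.06 → no gain ✓.
4 of the 6 constraints hold; not an equilibrium.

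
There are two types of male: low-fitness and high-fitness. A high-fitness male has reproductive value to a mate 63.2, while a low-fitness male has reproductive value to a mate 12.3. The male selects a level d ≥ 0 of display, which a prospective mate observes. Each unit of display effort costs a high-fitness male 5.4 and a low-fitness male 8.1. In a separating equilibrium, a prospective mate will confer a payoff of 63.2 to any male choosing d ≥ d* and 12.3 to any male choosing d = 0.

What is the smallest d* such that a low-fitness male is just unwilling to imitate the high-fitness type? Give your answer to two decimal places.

A low-fitness male choosing d = 0 receives 12.3.
Imitating at d* instead would pay 63.2 at cost 8.1·d*, netting 63.2 − 8.1·d*.
Indifference: 12.3 = 63.2 − 8.1·d*, so d* = (63.2 − 12.3) / 8.1 ≈ 6.28.
At d* the low-fitness type's incentive constraint just binds; the high-fitness type strictly prefers d* since its per-unit cost is lower.

6.28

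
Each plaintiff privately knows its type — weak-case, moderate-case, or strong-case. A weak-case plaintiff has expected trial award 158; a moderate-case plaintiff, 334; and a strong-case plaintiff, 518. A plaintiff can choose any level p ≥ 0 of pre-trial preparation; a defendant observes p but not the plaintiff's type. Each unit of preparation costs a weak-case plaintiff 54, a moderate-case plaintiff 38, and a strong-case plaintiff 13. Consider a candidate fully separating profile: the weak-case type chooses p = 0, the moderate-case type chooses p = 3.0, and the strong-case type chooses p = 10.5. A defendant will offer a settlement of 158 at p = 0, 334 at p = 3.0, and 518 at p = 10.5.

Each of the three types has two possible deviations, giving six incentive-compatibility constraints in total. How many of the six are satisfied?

5

Weak-case (own payoff 158): to p=3.0 gives 334 − 54×3.0 = 172 → profitable ✗; to p=10.5 gives 518 − 54×10.5 = -49 → no gain ✓.
Strong-case (own payoff 518 − 13×10.5 = 381.5): to p=0 gives 158 → no gain ✓; to p=3.0 gives 334 − 13×3.0 = 295 → no gain ✓.
Moderate-case (own payoff 334 − 38×3.0 = 220): to p=0 gives 158 → no gain ✓; to p=10.5 gives 518 − 38×10.5 = 119 → no gain ✓.
5 of the 6 constraints hold; not an equilibrium.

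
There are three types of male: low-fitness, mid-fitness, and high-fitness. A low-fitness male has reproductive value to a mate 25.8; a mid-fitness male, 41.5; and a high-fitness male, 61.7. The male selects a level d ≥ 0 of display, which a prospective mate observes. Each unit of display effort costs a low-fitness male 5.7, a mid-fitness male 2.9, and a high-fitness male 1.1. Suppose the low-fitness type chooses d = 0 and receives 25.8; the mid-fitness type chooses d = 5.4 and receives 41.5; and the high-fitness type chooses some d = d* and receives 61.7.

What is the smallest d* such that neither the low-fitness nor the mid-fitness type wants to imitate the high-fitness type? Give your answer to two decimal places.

Mid-fitness type (on-path payoff 41.5 − 2.9×5.4 = 25.84) won't mimic when 25.84 ≥ 61.7 − 2.9·d*, i.e. d* ≥ 12.37.
Low-fitness type (on-path payoff 25.8) won't mimic when 25.8 ≥ 61.7 − 5.7·d*, i.e. d* ≥ 6.30.
Both must hold, so d* = max(6.30, 12.37) = 12.37. The mid-fitness type's constraint binds.

12.37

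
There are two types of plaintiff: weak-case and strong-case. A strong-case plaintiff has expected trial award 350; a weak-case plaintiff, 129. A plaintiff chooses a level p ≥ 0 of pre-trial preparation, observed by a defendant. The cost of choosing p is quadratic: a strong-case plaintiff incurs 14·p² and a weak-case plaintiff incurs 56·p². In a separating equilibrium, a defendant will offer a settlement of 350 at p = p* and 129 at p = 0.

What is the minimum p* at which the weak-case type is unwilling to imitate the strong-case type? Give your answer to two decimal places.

The weak-case type at p = 0 receives 129; imitating at p* yields 350 − 56·p*².
Indifference: 129 = 350 − 56·p*², so p*² = (350 − 129) / 56 ≈ 3.9464.
p* = √3.9464 ≈ 1.99.

1.99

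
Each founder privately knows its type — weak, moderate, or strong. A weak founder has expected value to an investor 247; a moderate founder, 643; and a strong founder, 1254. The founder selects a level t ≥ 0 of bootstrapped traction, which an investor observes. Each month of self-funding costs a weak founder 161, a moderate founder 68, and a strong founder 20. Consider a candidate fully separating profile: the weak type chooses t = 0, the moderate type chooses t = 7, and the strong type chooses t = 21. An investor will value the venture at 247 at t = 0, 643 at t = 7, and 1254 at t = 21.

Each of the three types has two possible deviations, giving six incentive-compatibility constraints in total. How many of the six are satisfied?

Moderate (own payoff 643 − 68×7 = 167): to t=0 gives 247 → profitable ✗; to t=21 gives 1254 − 68×21 = -174 → no gain ✓.
Strong (own payoff 1254 − 20×21 = 834): to t=0 gives 247 → no gain ✓; to t=7 gives 643 − 20×7 = 503 → no gain ✓.
Weak (own payoff 247): to t=7 gives 643 − 161×7 = -484 → no gain ✓; to t=21 gives 1254 − 161×21 = -2127 → no gain ✓.
5 of the 6 constraints hold; not an equilibrium.

5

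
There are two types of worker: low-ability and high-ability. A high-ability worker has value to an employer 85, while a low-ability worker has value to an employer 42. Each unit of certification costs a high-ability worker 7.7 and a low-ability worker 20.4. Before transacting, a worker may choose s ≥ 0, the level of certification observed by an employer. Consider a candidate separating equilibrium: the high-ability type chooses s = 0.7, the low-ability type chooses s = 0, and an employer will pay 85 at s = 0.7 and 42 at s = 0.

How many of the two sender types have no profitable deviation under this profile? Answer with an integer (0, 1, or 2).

High-ability type: signal → 85 − 7.7 × 0.7 = 79.61; deviate to 0 → 42. IC holds (79.61 ≥ 42).
Low-ability type: stay at 0 → 42; mimic → 85 − 20.4 × 0.7 = 70.72. IC fails (42 < 70.72).
1 of 2 constraints hold, so this profile is not an equilibrium.

1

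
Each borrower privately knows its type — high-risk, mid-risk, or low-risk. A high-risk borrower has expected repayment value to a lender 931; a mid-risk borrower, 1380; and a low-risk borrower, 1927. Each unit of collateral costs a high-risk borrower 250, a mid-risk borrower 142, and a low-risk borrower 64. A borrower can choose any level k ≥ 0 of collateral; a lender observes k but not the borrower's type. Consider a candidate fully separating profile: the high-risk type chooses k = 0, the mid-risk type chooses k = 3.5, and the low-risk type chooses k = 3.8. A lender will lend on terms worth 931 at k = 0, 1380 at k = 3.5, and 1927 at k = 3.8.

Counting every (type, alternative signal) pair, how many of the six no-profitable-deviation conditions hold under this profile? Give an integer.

3

Mid-risk (own payoff 1380 − 142×3.5 = 883): to k=0 gives 931 → profitable ✗; to k=3.8 gives 1927 − 142×3.8 = 1387.4 → profitable ✗.
Low-risk (own payoff 1927 − 64×3.8 = 1683.8): to k=0 gives 931 → no gain ✓; to k=3.5 gives 1380 − 64×3.5 = 1156 → no gain ✓.
High-risk (own payoff 931): to k=3.5 gives 1380 − 250×3.5 = 505 → no gain ✓; to k=3.8 gives 1927 − 250×3.8 = 977 → profitable ✗.
3 of the 6 constraints hold; not an equilibrium.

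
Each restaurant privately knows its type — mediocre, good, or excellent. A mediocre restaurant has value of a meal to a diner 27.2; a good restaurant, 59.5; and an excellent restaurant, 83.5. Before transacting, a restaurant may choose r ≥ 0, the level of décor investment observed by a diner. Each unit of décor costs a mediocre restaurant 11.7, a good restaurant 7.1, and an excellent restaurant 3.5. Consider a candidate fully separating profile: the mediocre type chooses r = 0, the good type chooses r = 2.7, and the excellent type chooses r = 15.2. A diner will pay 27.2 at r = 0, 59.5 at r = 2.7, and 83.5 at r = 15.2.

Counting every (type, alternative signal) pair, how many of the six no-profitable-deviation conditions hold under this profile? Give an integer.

Excellent (own payoff 83.5 − 3.5×15.2 = 30.3): to r=0 gives 27.2 → no gain ✓; to r=2.7 gives 59.5 − 3.5×2.7 = 50.05 → profitable ✗.
Mediocre (own payoff 27.2): to r=2.7 gives 59.5 − 11.7×2.7 = 27.91 → profitable ✗; to r=15.2 gives 83.5 − 11.7×15.2 = -94.34 → no gain ✓.
Good (own payoff 59.5 − 7.1×2.7 = 40.33): to r=0 gives 27.2 → no gain ✓; to r=15.2 gives 83.5 − 7.1×15.2 = -24.42 → no gain ✓.
4 of the 6 constraints hold; not an equilibrium.

4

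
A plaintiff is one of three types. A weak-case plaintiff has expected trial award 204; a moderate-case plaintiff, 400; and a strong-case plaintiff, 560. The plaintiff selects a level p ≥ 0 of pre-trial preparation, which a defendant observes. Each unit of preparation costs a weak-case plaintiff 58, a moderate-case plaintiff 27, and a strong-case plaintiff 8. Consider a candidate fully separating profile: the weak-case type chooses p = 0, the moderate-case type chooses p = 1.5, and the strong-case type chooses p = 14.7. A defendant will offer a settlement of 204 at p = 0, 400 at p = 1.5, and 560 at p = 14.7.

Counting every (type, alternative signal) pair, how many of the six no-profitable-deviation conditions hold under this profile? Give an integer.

5

Weak-case (own payoff 204): to p=1.5 gives 400 − 58×1.5 = 313 → profitable ✗; to p=14.7 gives 560 − 58×14.7 = -292.6 → no gain ✓.
Moderate-case (own payoff 400 − 27×1.5 = 359.5): to p=0 gives 204 → no gain ✓; to p=14.7 gives 560 − 27×14.7 = 163.1 → no gain ✓.
Strong-case (own payoff 560 − 8×14.7 = 442.4): to p=0 gives 204 → no gain ✓; to p=1.5 gives 400 − 8×1.5 = 388 → no gain ✓.
5 of the 6 constraints hold; not an equilibrium.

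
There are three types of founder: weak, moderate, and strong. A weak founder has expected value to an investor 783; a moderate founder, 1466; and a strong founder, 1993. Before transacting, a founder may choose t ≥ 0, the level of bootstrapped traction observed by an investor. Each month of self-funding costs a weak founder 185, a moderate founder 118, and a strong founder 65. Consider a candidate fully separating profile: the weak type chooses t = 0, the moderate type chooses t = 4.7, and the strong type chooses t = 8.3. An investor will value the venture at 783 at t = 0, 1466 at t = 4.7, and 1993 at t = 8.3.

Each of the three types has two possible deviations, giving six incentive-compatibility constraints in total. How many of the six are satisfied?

5

Strong (own payoff 1993 − 65×8.3 = 1453.5): to t=0 gives 783 → no gain ✓; to t=4.7 gives 1466 − 65×4.7 = 1160.5 → no gain ✓.
Weak (own payoff 783): to t=4.7 gives 1466 − 185×4.7 = 596.5 → no gain ✓; to t=8.3 gives 1993 − 185×8.3 = 457.5 → no gain ✓.
Moderate (own payoff 1466 − 118×4.7 = 911.4): to t=0 gives 783 → no gain ✓; to t=8.3 gives 1993 − 118×8.3 = 1013.6 → profitable ✗.
5 of the 6 constraints hold; not an equilibrium.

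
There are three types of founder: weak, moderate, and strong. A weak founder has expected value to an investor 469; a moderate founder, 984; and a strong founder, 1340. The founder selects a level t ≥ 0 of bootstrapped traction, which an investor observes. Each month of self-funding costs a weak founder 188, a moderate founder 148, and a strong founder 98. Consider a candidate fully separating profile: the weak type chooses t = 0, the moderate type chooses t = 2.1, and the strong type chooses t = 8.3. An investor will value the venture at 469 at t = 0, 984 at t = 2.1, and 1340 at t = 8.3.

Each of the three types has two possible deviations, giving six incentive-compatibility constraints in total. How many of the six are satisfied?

4

Moderate (own payoff 984 − 148×2.1 = 673.2): to t=0 gives 469 → no gain ✓; to t=8.3 gives 1340 − 148×8.3 = 111.6 → no gain ✓.
Strong (own payoff 1340 − 98×8.3 = 526.6): to t=0 gives 469 → no gain ✓; to t=2.1 gives 984 − 98×2.1 = 778.2 → profitable ✗.
Weak (own payoff 469): to t=2.1 gives 984 − 188×2.1 = 589.2 → profitable ✗; to t=8.3 gives 1340 − 188×8.3 = -220.4 → no gain ✓.
4 of the 6 constraints hold; not an equilibrium.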